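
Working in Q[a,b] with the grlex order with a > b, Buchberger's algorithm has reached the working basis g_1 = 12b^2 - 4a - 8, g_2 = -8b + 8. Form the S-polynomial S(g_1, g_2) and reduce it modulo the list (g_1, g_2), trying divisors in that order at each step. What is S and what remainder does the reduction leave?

S(g_1, g_2) = -1/3a + b - 2/3; remainder on division = -1/3a + 1/3.

lcm(LM(g_1), LM(g_2)) = b^2.
S = (lcm/LT(g_1))·g_1 − (lcm/LT(g_2))·g_2 = -1/3a + b - 2/3.
Reduce S modulo (g_1, g_2) in that order:
  leading term a: no divisor's leading term divides it; move -1/3a to the remainder.
  leading term b: subtract (-1/8)·g_2 from b - 2/3 → 1/3
  leading term 1: no divisor's leading term divides it; move 1/3 to the remainder.
The remainder -1/3a + 1/3 is nonzero, so it would be added as the next basis element.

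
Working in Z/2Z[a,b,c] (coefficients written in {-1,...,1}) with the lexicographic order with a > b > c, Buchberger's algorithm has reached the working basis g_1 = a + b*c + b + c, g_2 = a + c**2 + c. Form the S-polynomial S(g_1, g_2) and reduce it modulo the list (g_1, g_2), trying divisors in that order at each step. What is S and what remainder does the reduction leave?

lcm(LM(g_1), LM(g_2)) = a.
S = (lcm/LT(g_1))·g_1 − (lcm/LT(g_2))·g_2 = b*c + b + c**2.
Reduce S modulo (g_1, g_2) in that order:
  leading term b*c: no divisor's leading term divides it; move b*c to the remainder.
  leading term b: no divisor's leading term divides it; move b to the remainder.
  leading term c**2: no divisor's leading term divides it; move c**2 to the remainder.
The remainder b*c + b + c**2 is nonzero, so it would be added as the next basis element.
This is the inner loop of Buchberger's algorithm — each nonzero remainder becomes a new basis element.

S(g_1, g_2) = b*c + b + c**2; remainder on division = b*c + b + c**2.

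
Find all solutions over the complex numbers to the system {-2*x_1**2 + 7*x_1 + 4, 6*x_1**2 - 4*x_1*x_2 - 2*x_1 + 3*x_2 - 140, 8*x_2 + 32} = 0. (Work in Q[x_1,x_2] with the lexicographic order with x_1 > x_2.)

Compute a lex Gröbner basis by Buchberger's algorithm.
f_1 = -2*x_1**2 + 7*x_1 + 4, LT = x_1**2.
f_2 = 6*x_1**2 - 4*x_1*x_2 - 2*x_1 + 3*x_2 - 140, LT = x_1**2.
f_3 = 8*x_2 + 32, LT = x_2.

S(f_1,f_2): lcm = x_1**2. S = 2/3*x_1*x_2 - 19/6*x_1 - 1/2*x_2 + 64/3.
  leading term x_1*x_2: subtract (1/12*x_1)·f_3 from 2/3*x_1*x_2 - 19/6*x_1 - 1/2*x_2 + 64/3 → -35/6*x_1 - 1/2*x_2 + 64/3
  leading term x_1: no divisor's leading term divides it; move -35/6*x_1 to the remainder.
  leading term x_2: subtract (-1/16)·f_3 from -1/2*x_2 + 64/3 → 70/3
  leading term 1: no divisor's leading term divides it; move 70/3 to the remainder.
  remainder -35/6*x_1 + 70/3 ≠ 0; add h_4 = -35/6*x_1 + 70/3 to the basis.

S(f_1,f_3): leading monomials are coprime, so the S-polynomial reduces to 0 (Buchberger's first criterion).
S(f_2,f_3): leading monomials are coprime, so the S-polynomial reduces to 0 (Buchberger's first criterion).
S(f_1,h_4): lcm = x_1**2. S = 1/2*x_1 - 2.
  leading term x_1: subtract (-3/35)·h_4 from 1/2*x_1 - 2 → 0
  remainder 0.

S(f_2,h_4): lcm = x_1**2. S = -2/3*x_1*x_2 + 11/3*x_1 + 1/2*x_2 - 70/3.
  leading term x_1*x_2: subtract (-1/12*x_1)·f_3 from -2/3*x_1*x_2 + 11/3*x_1 + 1/2*x_2 - 70/3 → 19/3*x_1 + 1/2*x_2 - 70/3
  leading term x_1: subtract (-38/35)·h_4 from 19/3*x_1 + 1/2*x_2 - 70/3 → 1/2*x_2 + 2
  leading term x_2: subtract (1/16)·f_3 from 1/2*x_2 + 2 → 0
  remainder 0.

S(f_3,h_4): leading monomials are coprime, so the S-polynomial reduces to 0 (Buchberger's first criterion).
Every S-polynomial of the final basis reduces to 0, so we have a Gröbner basis.
Inter-reduce: drop elements whose leading term is divisible by another's, tail-reduce, and make monic.
Reduced Gröbner basis: {x_1 - 4, x_2 + 4}.

Since the basis is lex-ordered, x_2 + 4 is univariate in x_2. Its roots are {-4}. Back-substituting each root into the other basis elements fixes the other coordinates.
  x_2 = -4: the earlier basis element becomes x_1 - 4 = 0, giving x_1 = 4 — point (4, -4).
Zero-dimensionality of the ideal guarantees finitely many solutions over ℂ.

{(4, -4)}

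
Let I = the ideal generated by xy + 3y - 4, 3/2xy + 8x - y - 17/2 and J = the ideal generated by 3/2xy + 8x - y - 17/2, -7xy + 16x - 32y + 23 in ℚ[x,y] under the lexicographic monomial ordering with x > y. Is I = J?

Equality of ideals is decidable: compute both reduced Gröbner bases (unique for the ordering) and check whether they agree.
Buchberger on the first generating set:
f_1 = xy + 3y - 4, LT = xy.
f_2 = 3/2xy + 8x - y - 17/2, LT = xy.

S(f_1,f_2): lcm = xy. S = -16/3x + 11/3y + 5/3.
  reduce S modulo (f_1, f_2):
  remainder -16/3x + 11/3y + 5/3 ≠ 0; add g_3 = -16/3x + 11/3y + 5/3 to the basis.

S(f_1,g_3): lcm = xy. S = 11/16y² + 53/16y - 4.
  reduce S modulo (f_1, f_2, g_3):
  remainder 11/16y² + 53/16y - 4 ≠ 0; add g_4 = 11/16y² + 53/16y - 4 to the basis.

The other S-polynomials (S(f_2,g_3), S(f_1,g_4), S(f_2,g_4), S(g_3,g_4)) all reduce to 0 modulo the current basis, so we have a Gröbner basis.
Inter-reduce: drop elements whose leading term is divisible by another's, tail-reduce, and make monic.
Reduced Gröbner basis: {x - 11/16y - 5/16, y² + 53/11y - 64/11}.

Buchberger on the second generating set:
h_1 = 3/2xy + 8x - y - 17/2, LT = xy.
h_2 = -7xy + 16x - 32y + 23, LT = xy.

S(h_1,h_2): lcm = xy. S = 160/21x - 110/21y - 50/21.
  reduce S modulo (h_1, h_2):
  remainder 160/21x - 110/21y - 50/21 ≠ 0; add k_3 = 160/21x - 110/21y - 50/21 to the basis.

S(h_1,k_3): lcm = xy. S = 16/3x + 11/16y² - 17/48y - 17/3.
  reduce S modulo (h_1, h_2, k_3):
  remainder 11/16y² + 53/16y - 4 ≠ 0; add k_4 = 11/16y² + 53/16y - 4 to the basis.

The other S-polynomials (S(h_2,k_3), S(h_1,k_4), S(h_2,k_4), S(k_3,k_4)) all reduce to 0 modulo the current basis, so we have a Gröbner basis.
Inter-reduce: drop elements whose leading term is divisible by another's, tail-reduce, and make monic.
Reduced Gröbner basis: {x - 11/16y - 5/16, y² + 53/11y - 64/11}.

Same reduced basis, so the two generating sets span the same ideal.
The same test decides containment: I ⊆ J iff every generator of I reduces to 0 modulo a Gröbner basis of J.

Yes, the ideals are equal.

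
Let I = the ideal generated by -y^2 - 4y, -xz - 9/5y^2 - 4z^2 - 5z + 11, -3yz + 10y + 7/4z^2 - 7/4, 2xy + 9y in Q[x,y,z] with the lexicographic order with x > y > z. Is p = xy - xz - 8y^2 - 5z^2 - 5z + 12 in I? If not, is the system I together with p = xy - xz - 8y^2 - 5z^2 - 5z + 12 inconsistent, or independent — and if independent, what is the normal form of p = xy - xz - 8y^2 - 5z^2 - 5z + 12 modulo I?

xy - xz - 8y^2 - 5z^2 - 5z + 12 lies in I (it reduces to 0).

First compute the reduced Gröbner basis of I by Buchberger's algorithm.
f_1 = -y^2 - 4y, LT = y^2.
f_2 = -xz - 9/5y^2 - 4z^2 - 5z + 11, LT = xz.
f_3 = -3yz + 10y + 7/4z^2 - 7/4, LT = yz.
f_4 = 2xy + 9y, LT = xy.

S(f_1,f_3): lcm = y^2z. S = 10/3y^2 + 7/12yz^2 + 4yz - 7/12y.
  reduce S modulo (f_1, f_2, f_3, f_4):
  remainder 637/108y + 49/144z^3 + 749/216z^2 - 49/144z - 749/216 ≠ 0; add h_5 = 637/108y + 49/144z^3 + 749/216z^2 - 49/144z - 749/216 to the basis.

S(f_2,f_3): lcm = xyz. S = 10/3xy + 7/12xz^2 - 7/12x + 9/5y^3 + 4yz^2 + 5yz - 11y.
  reduce S modulo (f_1, f_2, f_3, f_4, h_5):
  remainder -7/12x - 1753/390z^3 - 194251/5460z^2 + 6691/780z + 29721/910 ≠ 0; add h_6 = -7/12x - 1753/390z^3 - 194251/5460z^2 + 6691/780z + 29721/910 to the basis.

S(f_2,f_4): lcm = xyz. S = 9/5y^3 + 4yz^2 + 1/2yz - 11y.
  reduce S modulo (f_1, f_2, f_3, f_4, h_5, h_6):
  remainder -88/65z^3 - 107397/3640z^2 + 88/65z + 107397/3640 ≠ 0; add h_7 = -88/65z^3 - 107397/3640z^2 + 88/65z + 107397/3640 to the basis.

S(f_1,h_5): lcm = y^2. S = -3/52yz^3 - 107/182yz^2 + 3/52yz + 835/182y.
  reduce S modulo (f_1, f_2, f_3, f_4, h_5, h_6, h_7):
  remainder -80500891/7929856z^2 + 80500891/7929856 ≠ 0; add h_8 = -80500891/7929856z^2 + 80500891/7929856 to the basis.

The other S-polynomials (S(f_1,f_2), S(f_1,f_4), S(f_3,f_4), S(f_2,h_5), S(f_3,h_5), S(f_4,h_5), S(f_1,h_6), S(f_2,h_6), S(f_3,h_6), S(f_4,h_6), S(h_5,h_6), S(f_1,h_7), S(f_2,h_7), S(f_3,h_7), S(f_4,h_7), S(h_5,h_7), S(h_6,h_7), S(f_1,h_8), S(f_2,h_8), S(f_3,h_8), S(f_4,h_8), S(h_5,h_8), S(h_6,h_8), S(h_7,h_8)) all reduce to 0 modulo the current basis, so we have a Gröbner basis.
Inter-reduce: drop elements whose leading term is divisible by another's, tail-reduce, and make monic.
Reduced Gröbner basis: {x - 7z + 5, y, z^2 - 1}.
Label its elements g_1 = x - 7z + 5, g_2 = y, g_3 = z^2 - 1.

Reduce p = xy - xz - 8y^2 - 5z^2 - 5z + 12 modulo G:
  leading term xy: subtract (y)·g_1 from xy - xz - 8y^2 - 5z^2 - 5z + 12 → -xz - 8y^2 + 7yz - 5y - 5z^2 - 5z + 12
  leading term xz: subtract (-z)·g_1 from -xz - 8y^2 + 7yz - 5y - 5z^2 - 5z + 12 → -8y^2 + 7yz - 5y - 12z^2 + 12
  leading term y^2: subtract (-8y)·g_2 from -8y^2 + 7yz - 5y - 12z^2 + 12 → 7yz - 5y - 12z^2 + 12
  leading term yz: subtract (7z)·g_2 from 7yz - 5y - 12z^2 + 12 → -5y - 12z^2 + 12
  leading term y: subtract (-5)·g_2 from -5y - 12z^2 + 12 → -12z^2 + 12
  leading term z^2: subtract (-12)·g_3 from -12z^2 + 12 → 0
  normal form = 0.
Since the normal form is 0, p ∈ I.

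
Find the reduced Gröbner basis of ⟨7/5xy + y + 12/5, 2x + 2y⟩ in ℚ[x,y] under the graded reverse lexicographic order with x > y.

f_1 = 7/5xy + y + 12/5, LT = xy.
f_2 = 2x + 2y, LT = x.

S(f_1,f_2): lcm = xy. S = -y² + 5/7y + 12/7.
  leading term y²: no divisor's leading term divides it; move -y² to the remainder.
  leading term y: no divisor's leading term divides it; move 5/7y to the remainder.
  leading term 1: no divisor's leading term divides it; move 12/7 to the remainder.
  remainder -y² + 5/7y + 12/7 ≠ 0; add g_3 = -y² + 5/7y + 12/7 to the basis.

S(f_1,g_3): lcm = xy². S = 5/7xy + 5/7y² + 12/7x + 12/7y.
  leading term xy: subtract (25/49)·f_1 from 5/7xy + 5/7y² + 12/7x + 12/7y → 5/7y² + 12/7x + 59/49y - 60/49
  leading term y²: subtract (-5/7)·g_3 from 5/7y² + 12/7x + 59/49y - 60/49 → 12/7x + 12/7y
  leading term x: subtract (6/7)·f_2 from 12/7x + 12/7y → 0
  remainder 0.

S(f_2,g_3): leading monomials are coprime, so the S-polynomial reduces to 0 (Buchberger's first criterion).
Every S-polynomial of the final basis reduces to 0, so we have a Gröbner basis.
Inter-reduce: drop elements whose leading term is divisible by another's, tail-reduce, and make monic.

G = {y² - 5/7y - 12/7, x + y}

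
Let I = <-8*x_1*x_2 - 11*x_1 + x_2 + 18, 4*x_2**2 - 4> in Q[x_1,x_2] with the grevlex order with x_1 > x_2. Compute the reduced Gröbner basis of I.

G = {x_2**2 - 1, x_1 + 7/3*x_2 - 10/3}

f_1 = -8*x_1*x_2 - 11*x_1 + x_2 + 18, LT = x_1*x_2.
f_2 = 4*x_2**2 - 4, LT = x_2**2.

S(f_1,f_2): lcm = x_1*x_2**2. S = 11/8*x_1*x_2 - 1/8*x_2**2 + x_1 - 9/4*x_2.
  leading term x_1*x_2: subtract (-11/64)·f_1 from 11/8*x_1*x_2 - 1/8*x_2**2 + x_1 - 9/4*x_2 → -1/8*x_2**2 - 57/64*x_1 - 133/64*x_2 + 99/32
  leading term x_2**2: subtract (-1/32)·f_2 from -1/8*x_2**2 - 57/64*x_1 - 133/64*x_2 + 99/32 → -57/64*x_1 - 133/64*x_2 + 95/32
  leading term x_1: no divisor's leading term divides it; move -57/64*x_1 to the remainder.
  leading term x_2: no divisor's leading term divides it; move -133/64*x_2 to the remainder.
  leading term 1: no divisor's leading term divides it; move 95/32 to the remainder.
  remainder -57/64*x_1 - 133/64*x_2 + 95/32 ≠ 0; add g_3 = -57/64*x_1 - 133/64*x_2 + 95/32 to the basis.

The other S-polynomials (S(f_1,g_3), S(f_2,g_3)) all reduce to 0 modulo the current basis, so we have a Gröbner basis.
Inter-reduce: drop elements whose leading term is divisible by another's, tail-reduce, and make monic.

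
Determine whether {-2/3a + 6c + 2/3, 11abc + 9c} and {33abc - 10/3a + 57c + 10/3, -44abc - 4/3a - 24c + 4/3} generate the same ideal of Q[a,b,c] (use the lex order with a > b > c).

Two ideals are equal iff their reduced Gröbner bases coincide (the reduced basis is unique for a fixed ordering).
Buchberger on the first generating set:
f_1 = -2/3a + 6c + 2/3, LT = a.
f_2 = 11abc + 9c, LT = abc.

S(f_1,f_2): lcm = abc. S = -9bc^2 - bc - 9/11c.
  leading term bc^2: no divisor's leading term divides it; move -9bc^2 to the remainder.
  leading term bc: no divisor's leading term divides it; move -bc to the remainder.
  leading term c: no divisor's leading term divides it; move -9/11c to the remainder.
  remainder -9bc^2 - bc - 9/11c ≠ 0; add g_3 = -9bc^2 - bc - 9/11c to the basis.

The other S-polynomials (S(f_1,g_3), S(f_2,g_3)) all reduce to 0 modulo the current basis, so we have a Gröbner basis.
Inter-reduce: drop elements whose leading term is divisible by another's, tail-reduce, and make monic.
Reduced Gröbner basis: {a - 9c - 1, bc^2 + 1/9bc + 1/11c}.

Buchberger on the second generating set:
h_1 = 33abc - 10/3a + 57c + 10/3, LT = abc.
h_2 = -44abc - 4/3a - 24c + 4/3, LT = abc.

S(h_1,h_2): lcm = abc. S = -13/99a + 13/11c + 13/99.
  leading term a: no divisor's leading term divides it; move -13/99a to the remainder.
  leading term c: no divisor's leading term divides it; move 13/11c to the remainder.
  leading term 1: no divisor's leading term divides it; move 13/99 to the remainder.
  remainder -13/99a + 13/11c + 13/99 ≠ 0; add k_3 = -13/99a + 13/11c + 13/99 to the basis.

S(h_1,k_3): lcm = abc. S = -10/99a + 9bc^2 + bc + 19/11c + 10/99.
  leading term a: subtract (10/13)·k_3 from -10/99a + 9bc^2 + bc + 19/11c + 10/99 → 9bc^2 + bc + 9/11c
  leading term bc^2: no divisor's leading term divides it; move 9bc^2 to the remainder.
  leading term bc: no divisor's leading term divides it; move bc to the remainder.
  leading term c: no divisor's leading term divides it; move 9/11c to the remainder.
  remainder 9bc^2 + bc + 9/11c ≠ 0; add k_4 = 9bc^2 + bc + 9/11c to the basis.

The other S-polynomials (S(h_2,k_3), S(h_1,k_4), S(h_2,k_4), S(k_3,k_4)) all reduce to 0 modulo the current basis, so we have a Gröbner basis.
Inter-reduce: drop elements whose leading term is divisible by another's, tail-reduce, and make monic.
Reduced Gröbner basis: {a - 9c - 1, bc^2 + 1/9bc + 1/11c}.

These coincide, so the ideals are equal.
The same test decides containment: I ⊆ J iff every generator of I reduces to 0 modulo a Gröbner basis of J.

Yes, the ideals are equal.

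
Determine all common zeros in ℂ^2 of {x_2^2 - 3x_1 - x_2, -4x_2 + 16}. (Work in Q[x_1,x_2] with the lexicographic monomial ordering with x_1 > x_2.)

Compute a lex Gröbner basis by Buchberger's algorithm.
f_1 = -3x_1 + x_2^2 - x_2, LT = x_1.
f_2 = -4x_2 + 16, LT = x_2.

The S-polynomials (S(f_1,f_2)) all reduce to 0 modulo the current basis, so we have a Gröbner basis.
Inter-reduce: drop elements whose leading term is divisible by another's, tail-reduce, and make monic.
Reduced Gröbner basis: {x_1 - 4, x_2 - 4}.

Elimination: the polynomial x_2 - 4 lies in the elimination ideal for x_2, so x_2 ∈ {4}. For each such x_2, the remaining basis elements (now univariate) give the rest of the solution.
  x_2 = 4: the earlier basis element becomes x_1 - 4 = 0, giving x_1 = 4 — point (4, 4).
Each listed point satisfies every original equation (direct substitution).

{(4, 4)}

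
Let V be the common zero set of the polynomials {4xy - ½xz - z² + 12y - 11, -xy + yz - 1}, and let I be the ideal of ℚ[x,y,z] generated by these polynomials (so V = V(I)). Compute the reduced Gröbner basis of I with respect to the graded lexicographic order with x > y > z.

Buchberger's algorithm terminates because the ascending chain of leading-term ideals stabilizes.

f_1 = 4xy - ½xz - z² + 12y - 11, LT = xy.
f_2 = -xy + yz - 1, LT = xy.

S(f_1,f_2): lcm = xy. S = -⅛xz + yz - ¼z² + 3y - 15/4.
  leading term xz: no divisor's leading term divides it; move -⅛xz to the remainder.
  leading term yz: no divisor's leading term divides it; move yz to the remainder.
  leading term z²: no divisor's leading term divides it; move -¼z² to the remainder.
  leading term y: no divisor's leading term divides it; move 3y to the remainder.
  leading term 1: no divisor's leading term divides it; move -15/4 to the remainder.
  remainder -⅛xz + yz - ¼z² + 3y - 15/4 ≠ 0; add g_3 = -⅛xz + yz - ¼z² + 3y - 15/4 to the basis.

S(f_1,g_3): lcm = xyz. S = -⅛xz² + 8y²z - 2yz² - ¼z³ + 24y² + 3yz - 30y - 11/4z.
  leading term xz²: subtract (z)·g_3 from -⅛xz² + 8y²z - 2yz² - ¼z³ + 24y² + 3yz - 30y - 11/4z → 8y²z - 3yz² + 24y² - 30y + z
  leading term y²z: no divisor's leading term divides it; move 8y²z to the remainder.
  leading term yz²: no divisor's leading term divides it; move -3yz² to the remainder.
  leading term y²: no divisor's leading term divides it; move 24y² to the remainder.
  leading term y: no divisor's leading term divides it; move -30y to the remainder.
  leading term z: no divisor's leading term divides it; move z to the remainder.
  remainder 8y²z - 3yz² + 24y² - 30y + z ≠ 0; add g_4 = 8y²z - 3yz² + 24y² - 30y + z to the basis.

The other S-polynomials (S(f_2,g_3), S(f_1,g_4), S(f_2,g_4), S(g_3,g_4)) all reduce to 0 modulo the current basis, so we have a Gröbner basis.
Inter-reduce: drop elements whose leading term is divisible by another's, tail-reduce, and make monic.

G = {y²z - ⅜yz² + 3y² - 15/4y + ⅛z, xy - yz + 1, xz - 8yz + 2z² - 24y + 30}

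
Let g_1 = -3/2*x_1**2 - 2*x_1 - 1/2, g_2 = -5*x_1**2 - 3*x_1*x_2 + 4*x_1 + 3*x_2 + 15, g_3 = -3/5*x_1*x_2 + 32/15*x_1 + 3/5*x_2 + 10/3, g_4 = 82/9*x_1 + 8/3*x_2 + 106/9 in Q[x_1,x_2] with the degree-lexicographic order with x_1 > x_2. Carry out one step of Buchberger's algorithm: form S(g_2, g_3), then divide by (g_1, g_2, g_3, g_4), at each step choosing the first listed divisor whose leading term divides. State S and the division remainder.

S(g_2, g_3) = 3/5*x_1*x_2**2 + 32/9*x_1**2 + 1/5*x_1*x_2 - 3/5*x_2**2 + 50/9*x_1 - 3*x_2; remainder on division = 0.

lcm(LM(g_2), LM(g_3)) = x_1**2*x_2.
S = (lcm/LT(g_2))·g_2 − (lcm/LT(g_3))·g_3 = 3/5*x_1*x_2**2 + 32/9*x_1**2 + 1/5*x_1*x_2 - 3/5*x_2**2 + 50/9*x_1 - 3*x_2.
Reduce S modulo (g_1, g_2, g_3, g_4) in that order:
  leading term x_1*x_2**2: subtract (-x_2)·g_3 from 3/5*x_1*x_2**2 + 32/9*x_1**2 + 1/5*x_1*x_2 - 3/5*x_2**2 + 50/9*x_1 - 3*x_2 → 32/9*x_1**2 + 7/3*x_1*x_2 + 50/9*x_1 + 1/3*x_2
  leading term x_1**2: subtract (-64/27)·g_1 from 32/9*x_1**2 + 7/3*x_1*x_2 + 50/9*x_1 + 1/3*x_2 → 7/3*x_1*x_2 + 22/27*x_1 + 1/3*x_2 - 32/27
  leading term x_1*x_2: subtract (-35/9)·g_3 from 7/3*x_1*x_2 + 22/27*x_1 + 1/3*x_2 - 32/27 → 82/9*x_1 + 8/3*x_2 + 106/9
  leading term x_1: subtract (1)·g_4 from 82/9*x_1 + 8/3*x_2 + 106/9 → 0
The remainder is 0, so this S-polynomial contributes no new basis element.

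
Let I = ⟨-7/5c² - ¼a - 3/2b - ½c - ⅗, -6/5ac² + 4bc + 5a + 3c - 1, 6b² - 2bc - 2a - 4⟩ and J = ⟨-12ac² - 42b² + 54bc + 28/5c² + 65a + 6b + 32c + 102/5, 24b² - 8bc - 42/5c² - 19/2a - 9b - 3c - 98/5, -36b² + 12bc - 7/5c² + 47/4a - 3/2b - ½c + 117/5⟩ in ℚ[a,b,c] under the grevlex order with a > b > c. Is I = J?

Equality of ideals is decidable: compute both reduced Gröbner bases (unique for the ordering) and check whether they agree.
Buchberger on the first generating set:
f_1 = -7/5c² - ¼a - 3/2b - ½c - ⅗, LT = c².
f_2 = -6/5ac² + 4bc + 5a + 3c - 1, LT = ac².
f_3 = 6b² - 2bc - 2a - 4, LT = b².

S(f_1,f_2): lcm = ac². S = 5/28a² + 15/14ab + 5/14ac + 10/3bc + 193/42a + 5/2c - ⅚.
  leading term a²: no divisor's leading term divides it; move 5/28a² to the remainder.
  leading term ab: no divisor's leading term divides it; move 15/14ab to the remainder.
  leading term ac: no divisor's leading term divides it; move 5/14ac to the remainder.
  leading term bc: no divisor's leading term divides it; move 10/3bc to the remainder.
  leading term a: no divisor's leading term divides it; move 193/42a to the remainder.
  leading term c: no divisor's leading term divides it; move 5/2c to the remainder.
  leading term 1: no divisor's leading term divides it; move -⅚ to the remainder.
  remainder 5/28a² + 15/14ab + 5/14ac + 10/3bc + 193/42a + 5/2c - ⅚ ≠ 0; add g_4 = 5/28a² + 15/14ab + 5/14ac + 10/3bc + 193/42a + 5/2c - ⅚ to the basis.

The other S-polynomials (S(f_1,f_3), S(f_2,f_3), S(f_1,g_4), S(f_2,g_4), S(f_3,g_4)) all reduce to 0 modulo the current basis, so we have a Gröbner basis.
Inter-reduce: drop elements whose leading term is divisible by another's, tail-reduce, and make monic.
Reduced Gröbner basis: {a² + 6ab + 2ac + 56/3bc + 386/15a + 14c - 14/3, b² - ⅓bc - ⅓a - ⅔, c² + 5/28a + 15/14b + 5/14c + 3/7}.

Buchberger on the second generating set:
h_1 = -12ac² - 42b² + 54bc + 28/5c² + 65a + 6b + 32c + 102/5, LT = ac².
h_2 = 24b² - 8bc - 42/5c² - 19/2a - 9b - 3c - 98/5, LT = b².
h_3 = -36b² + 12bc - 7/5c² + 47/4a - 3/2b - ½c + 117/5, LT = b².

S(h_2,h_3): lcm = b². S = -7/18c² - 5/72a - 5/12b - 5/36c - ⅙.
  leading term c²: no divisor's leading term divides it; move -7/18c² to the remainder.
  leading term a: no divisor's leading term divides it; move -5/72a to the remainder.
  leading term b: no divisor's leading term divides it; move -5/12b to the remainder.
  leading term c: no divisor's leading term divides it; move -5/36c to the remainder.
  leading term 1: no divisor's leading term divides it; move -⅙ to the remainder.
  remainder -7/18c² - 5/72a - 5/12b - 5/36c - ⅙ ≠ 0; add k_4 = -7/18c² - 5/72a - 5/12b - 5/36c - ⅙ to the basis.

S(h_1,k_4): lcm = ac². S = -5/28a² - 15/14ab + 7/2b² - 5/14ac - 9/2bc - 7/15c² - 491/84a - ½b - 8/3c - 17/10.
  leading term a²: no divisor's leading term divides it; move -5/28a² to the remainder.
  leading term ab: no divisor's leading term divides it; move -15/14ab to the remainder.
  leading term b²: subtract (7/48)·h_2 from 7/2b² - 5/14ac - 9/2bc - 7/15c² - 491/84a - ½b - 8/3c - 17/10 → -5/14ac - 10/3bc + 91/120c² - 999/224a + 13/16b - 107/48c + 139/120
  leading term ac: no divisor's leading term divides it; move -5/14ac to the remainder.
  leading term bc: no divisor's leading term divides it; move -10/3bc to the remainder.
  leading term c²: subtract (-39/20)·k_4 from 91/120c² - 999/224a + 13/16b - 107/48c + 139/120 → -193/42a - 5/2c + ⅚
  leading term a: no divisor's leading term divides it; move -193/42a to the remainder.
  leading term c: no divisor's leading term divides it; move -5/2c to the remainder.
  leading term 1: no divisor's leading term divides it; move ⅚ to the remainder.
  remainder -5/28a² - 15/14ab - 5/14ac - 10/3bc - 193/42a - 5/2c + ⅚ ≠ 0; add k_5 = -5/28a² - 15/14ab - 5/14ac - 10/3bc - 193/42a - 5/2c + ⅚ to the basis.

The other S-polynomials (S(h_1,h_2), S(h_1,h_3), S(h_2,k_4), S(h_3,k_4), S(h_1,k_5), S(h_2,k_5), S(h_3,k_5), S(k_4,k_5)) all reduce to 0 modulo the current basis, so we have a Gröbner basis.
Inter-reduce: drop elements whose leading term is divisible by another's, tail-reduce, and make monic.
Reduced Gröbner basis: {a² + 6ab + 2ac + 56/3bc + 386/15a + 14c - 14/3, b² - ⅓bc - ⅓a - ⅔, c² + 5/28a + 15/14b + 5/14c + 3/7}.

These coincide, so the ideals are equal.

Yes, the ideals are equal.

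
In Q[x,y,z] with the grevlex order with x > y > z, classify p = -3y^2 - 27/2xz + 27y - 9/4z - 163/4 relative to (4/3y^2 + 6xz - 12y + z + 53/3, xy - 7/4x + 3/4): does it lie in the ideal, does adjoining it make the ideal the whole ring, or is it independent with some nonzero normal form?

First compute the reduced Gröbner basis of I by Buchberger's algorithm.
f_1 = 4/3y^2 + 6xz - 12y + z + 53/3, LT = y^2.
f_2 = xy - 7/4x + 3/4, LT = xy.

S(f_1,f_2): lcm = xy^2. S = 9/2x^2z - 29/4xy + 3/4xz + 53/4x - 3/4y.
  leading term x^2z: no divisor's leading term divides it; move 9/2x^2z to the remainder.
  leading term xy: subtract (-29/4)·f_2 from -29/4xy + 3/4xz + 53/4x - 3/4y → 3/4xz + 9/16x - 3/4y + 87/16
  leading term xz: no divisor's leading term divides it; move 3/4xz to the remainder.
  leading term x: no divisor's leading term divides it; move 9/16x to the remainder.
  leading term y: no divisor's leading term divides it; move -3/4y to the remainder.
  leading term 1: no divisor's leading term divides it; move 87/16 to the remainder.
  remainder 9/2x^2z + 3/4xz + 9/16x - 3/4y + 87/16 ≠ 0; add h_3 = 9/2x^2z + 3/4xz + 9/16x - 3/4y + 87/16 to the basis.

S(f_1,h_3): leading monomials are coprime, so the S-polynomial reduces to 0 (Buchberger's first criterion).
S(f_2,h_3): lcm = x^2yz. S = -7/4x^2z - 1/6xyz - 1/8xy + 1/6y^2 + 3/4xz - 29/24y.
  leading term x^2z: subtract (-7/18)·h_3 from -7/4x^2z - 1/6xyz - 1/8xy + 1/6y^2 + 3/4xz - 29/24y → -1/6xyz - 1/8xy + 1/6y^2 + 25/24xz + 7/32x - 3/2y + 203/96
  leading term xyz: subtract (-1/6z)·f_2 from -1/6xyz - 1/8xy + 1/6y^2 + 25/24xz + 7/32x - 3/2y + 203/96 → -1/8xy + 1/6y^2 + 3/4xz + 7/32x - 3/2y + 1/8z + 203/96
  leading term xy: subtract (-1/8)·f_2 from -1/8xy + 1/6y^2 + 3/4xz + 7/32x - 3/2y + 1/8z + 203/96 → 1/6y^2 + 3/4xz - 3/2y + 1/8z + 53/24
  leading term y^2: subtract (1/8)·f_1 from 1/6y^2 + 3/4xz - 3/2y + 1/8z + 53/24 → 0
  remainder 0.

Every S-polynomial of the final basis reduces to 0, so we have a Gröbner basis.
Inter-reduce: drop elements whose leading term is divisible by another's, tail-reduce, and make monic.
Reduced Gröbner basis: {x^2z + 1/6xz + 1/8x - 1/6y + 29/24, xy - 7/4x + 3/4, y^2 + 9/2xz - 9y + 3/4z + 53/4}.
Label its elements g_1 = x^2z + 1/6xz + 1/8x - 1/6y + 29/24, g_2 = xy - 7/4x + 3/4, g_3 = y^2 + 9/2xz - 9y + 3/4z + 53/4.

Reduce p = -3y^2 - 27/2xz + 27y - 9/4z - 163/4 modulo G:
  leading term y^2: subtract (-3)·g_3 from -3y^2 - 27/2xz + 27y - 9/4z - 163/4 → -1
  leading term 1: no divisor's leading term divides it; move -1 to the remainder.
  normal form = -1.
The normal form is nonzero, so p ∉ I. Since p minus its normal form lies in I, I + (p) = I + (r) where r = -1; decide whether this ideal is the whole ring.
Here r = -1 is a nonzero constant, hence a unit: 1 ∈ I + (p), the Gröbner basis of I + (p) is {1}, and the enlarged system has no common solution — adjoining p is inconsistent.

Adjoining -3y^2 - 27/2xz + 27y - 9/4z - 163/4 makes the ideal the whole ring: the system is inconsistent.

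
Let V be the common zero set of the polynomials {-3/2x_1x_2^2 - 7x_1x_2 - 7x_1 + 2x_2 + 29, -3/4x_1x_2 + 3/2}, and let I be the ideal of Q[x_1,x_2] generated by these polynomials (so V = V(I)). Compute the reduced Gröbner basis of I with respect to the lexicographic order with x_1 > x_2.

G = {x_1 + 1/7x_2 - 15/7, x_2^2 - 15x_2 + 14}

f_1 = -3/2x_1x_2^2 - 7x_1x_2 - 7x_1 + 2x_2 + 29, LT = x_1x_2^2.
f_2 = -3/4x_1x_2 + 3/2, LT = x_1x_2.

S(f_1,f_2): lcm = x_1x_2^2. S = 14/3x_1x_2 + 14/3x_1 + 2/3x_2 - 58/3.
  leading term x_1x_2: subtract (-56/9)·f_2 from 14/3x_1x_2 + 14/3x_1 + 2/3x_2 - 58/3 → 14/3x_1 + 2/3x_2 - 10
  leading term x_1: no divisor's leading term divides it; move 14/3x_1 to the remainder.
  leading term x_2: no divisor's leading term divides it; move 2/3x_2 to the remainder.
  leading term 1: no divisor's leading term divides it; move -10 to the remainder.
  remainder 14/3x_1 + 2/3x_2 - 10 ≠ 0; add g_3 = 14/3x_1 + 2/3x_2 - 10 to the basis.

S(f_1,g_3): lcm = x_1x_2^2. S = 14/3x_1x_2 + 14/3x_1 - 1/7x_2^3 + 15/7x_2^2 - 4/3x_2 - 58/3.
  leading term x_1x_2: subtract (-56/9)·f_2 from 14/3x_1x_2 + 14/3x_1 - 1/7x_2^3 + 15/7x_2^2 - 4/3x_2 - 58/3 → 14/3x_1 - 1/7x_2^3 + 15/7x_2^2 - 4/3x_2 - 10
  leading term x_1: subtract (1)·g_3 from 14/3x_1 - 1/7x_2^3 + 15/7x_2^2 - 4/3x_2 - 10 → -1/7x_2^3 + 15/7x_2^2 - 2x_2
  leading term x_2^3: no divisor's leading term divides it; move -1/7x_2^3 to the remainder.
  leading term x_2^2: no divisor's leading term divides it; move 15/7x_2^2 to the remainder.
  leading term x_2: no divisor's leading term divides it; move -2x_2 to the remainder.
  remainder -1/7x_2^3 + 15/7x_2^2 - 2x_2 ≠ 0; add g_4 = -1/7x_2^3 + 15/7x_2^2 - 2x_2 to the basis.

S(f_2,g_3): lcm = x_1x_2. S = -1/7x_2^2 + 15/7x_2 - 2.
  leading term x_2^2: no divisor's leading term divides it; move -1/7x_2^2 to the remainder.
  leading term x_2: no divisor's leading term divides it; move 15/7x_2 to the remainder.
  leading term 1: no divisor's leading term divides it; move -2 to the remainder.
  remainder -1/7x_2^2 + 15/7x_2 - 2 ≠ 0; add g_5 = -1/7x_2^2 + 15/7x_2 - 2 to the basis.

The other S-polynomials (S(f_1,g_4), S(f_2,g_4), S(g_3,g_4), S(f_1,g_5), S(f_2,g_5), S(g_3,g_5), S(g_4,g_5)) all reduce to 0 modulo the current basis, so we have a Gröbner basis.
Inter-reduce: drop elements whose leading term is divisible by another's, tail-reduce, and make monic.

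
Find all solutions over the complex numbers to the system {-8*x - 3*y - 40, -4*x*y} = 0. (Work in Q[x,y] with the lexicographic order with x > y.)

Compute a lex Gröbner basis by Buchberger's algorithm.
f_1 = -8*x - 3*y - 40, LT = x.
f_2 = -4*x*y, LT = x*y.

S(f_1,f_2): lcm = x*y. S = 3/8*y**2 + 5*y.
  leading term y**2: no divisor's leading term divides it; move 3/8*y**2 to the remainder.
  leading term y: no divisor's leading term divides it; move 5*y to the remainder.
  remainder 3/8*y**2 + 5*y ≠ 0; add h_3 = 3/8*y**2 + 5*y to the basis.

The other S-polynomials (S(f_1,h_3), S(f_2,h_3)) all reduce to 0 modulo the current basis, so we have a Gröbner basis.
Inter-reduce: drop elements whose leading term is divisible by another's, tail-reduce, and make monic.
Reduced Gröbner basis: {x + 3/8*y + 5, y**2 + 40/3*y}.

From the last basis element, y**2 + 40/3*y = 0, so y takes values in {-40/3, 0}. Each choice, substituted upward through the basis, yields the corresponding point(s) of the solution set.
  y = -40/3: the earlier basis element becomes x = 0, giving x = 0 — point (0, -40/3).
  y = 0: the earlier basis element becomes x + 5 = 0, giving x = -5 — point (-5, 0).
Each listed point satisfies every original equation (direct substitution).

{(0, -40/3), (-5, 0)}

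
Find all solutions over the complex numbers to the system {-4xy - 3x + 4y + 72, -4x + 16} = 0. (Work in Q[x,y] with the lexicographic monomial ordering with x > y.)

Compute a lex Gröbner basis by Buchberger's algorithm.
f_1 = -4xy - 3x + 4y + 72, LT = xy.
f_2 = -4x + 16, LT = x.

S(f_1,f_2): lcm = xy. S = \tfrac{3}{4}x + 3y - 18.
  leading term x: subtract (-\tfrac{3}{16})·f_2 from \tfrac{3}{4}x + 3y - 18 → 3y - 15
  leading term y: no divisor's leading term divides it; move 3y to the remainder.
  leading term 1: no divisor's leading term divides it; move -15 to the remainder.
  remainder 3y - 15 ≠ 0; add h_3 = 3y - 15 to the basis.

The other S-polynomials (S(f_1,h_3), S(f_2,h_3)) all reduce to 0 modulo the current basis, so we have a Gröbner basis.
Inter-reduce: drop elements whose leading term is divisible by another's, tail-reduce, and make monic.
Reduced Gröbner basis: {x - 4, y - 5}.

Since the basis is lex-ordered, y - 5 is univariate in y. Its roots are {5}. Back-substituting each root into the other basis elements fixes the other coordinates.
  y = 5: the earlier basis element becomes x - 4 = 0, giving x = 4 — point (4, 5).

{(4, 5)}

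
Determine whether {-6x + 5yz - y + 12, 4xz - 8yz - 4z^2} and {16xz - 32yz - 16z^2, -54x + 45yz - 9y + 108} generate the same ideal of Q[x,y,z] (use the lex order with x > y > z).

Yes, the ideals are equal.

For a fixed monomial order, each ideal has a unique reduced Gröbner basis; comparing bases decides equality.
Buchberger on the first generating set:
f_1 = -6x + 5yz - y + 12, LT = x.
f_2 = 4xz - 8yz - 4z^2, LT = xz.

S(f_1,f_2): lcm = xz. S = -5/6yz^2 + 13/6yz + z^2 - 2z.
  leading term yz^2: no divisor's leading term divides it; move -5/6yz^2 to the remainder.
  leading term yz: no divisor's leading term divides it; move 13/6yz to the remainder.
  leading term z^2: no divisor's leading term divides it; move z^2 to the remainder.
  leading term z: no divisor's leading term divides it; move -2z to the remainder.
  remainder -5/6yz^2 + 13/6yz + z^2 - 2z ≠ 0; add g_3 = -5/6yz^2 + 13/6yz + z^2 - 2z to the basis.

The other S-polynomials (S(f_1,g_3), S(f_2,g_3)) all reduce to 0 modulo the current basis, so we have a Gröbner basis.
Inter-reduce: drop elements whose leading term is divisible by another's, tail-reduce, and make monic.
Reduced Gröbner basis: {x - 5/6yz + 1/6y - 2, yz^2 - 13/5yz - 6/5z^2 + 12/5z}.

Buchberger on the second generating set:
h_1 = 16xz - 32yz - 16z^2, LT = xz.
h_2 = -54x + 45yz - 9y + 108, LT = x.

S(h_1,h_2): lcm = xz. S = 5/6yz^2 - 13/6yz - z^2 + 2z.
  leading term yz^2: no divisor's leading term divides it; move 5/6yz^2 to the remainder.
  leading term yz: no divisor's leading term divides it; move -13/6yz to the remainder.
  leading term z^2: no divisor's leading term divides it; move -z^2 to the remainder.
  leading term z: no divisor's leading term divides it; move 2z to the remainder.
  remainder 5/6yz^2 - 13/6yz - z^2 + 2z ≠ 0; add k_3 = 5/6yz^2 - 13/6yz - z^2 + 2z to the basis.

The other S-polynomials (S(h_1,k_3), S(h_2,k_3)) all reduce to 0 modulo the current basis, so we have a Gröbner basis.
Inter-reduce: drop elements whose leading term is divisible by another's, tail-reduce, and make monic.
Reduced Gröbner basis: {x - 5/6yz + 1/6y - 2, yz^2 - 13/5yz - 6/5z^2 + 12/5z}.

The two bases agree; hence the ideals are identical.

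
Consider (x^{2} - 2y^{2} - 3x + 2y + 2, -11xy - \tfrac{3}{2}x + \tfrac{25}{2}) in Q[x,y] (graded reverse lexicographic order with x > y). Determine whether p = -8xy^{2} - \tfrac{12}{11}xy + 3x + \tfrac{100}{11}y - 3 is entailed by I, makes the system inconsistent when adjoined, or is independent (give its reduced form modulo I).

First compute the reduced Gröbner basis of I by Buchberger's algorithm.
f_1 = x^{2} - 2y^{2} - 3x + 2y + 2, LT = x^{2}.
f_2 = -11xy - \tfrac{3}{2}x + \tfrac{25}{2}, LT = xy.

S(f_1,f_2): lcm = x^{2}y. S = -2y^{3} - \tfrac{3}{22}x^{2} - 3xy + 2y^{2} + \tfrac{25}{22}x + 2y.
  leading term y^{3}: no divisor's leading term divides it; move -2y^{3} to the remainder.
  leading term x^{2}: subtract (-\tfrac{3}{22})·f_1 from -\tfrac{3}{22}x^{2} - 3xy + 2y^{2} + \tfrac{25}{22}x + 2y → -3xy + \tfrac{19}{11}y^{2} + \tfrac{8}{11}x + \tfrac{25}{11}y + \tfrac{3}{11}
  leading term xy: subtract (\tfrac{3}{11})·f_2 from -3xy + \tfrac{19}{11}y^{2} + \tfrac{8}{11}x + \tfrac{25}{11}y + \tfrac{3}{11} → \tfrac{19}{11}y^{2} + \tfrac{25}{22}x + \tfrac{25}{11}y - \tfrac{69}{22}
  leading term y^{2}: no divisor's leading term divides it; move \tfrac{19}{11}y^{2} to the remainder.
  leading term x: no divisor's leading term divides it; move \tfrac{25}{22}x to the remainder.
  leading term y: no divisor's leading term divides it; move \tfrac{25}{11}y to the remainder.
  leading term 1: no divisor's leading term divides it; move -\tfrac{69}{22} to the remainder.
  remainder -2y^{3} + \tfrac{19}{11}y^{2} + \tfrac{25}{22}x + \tfrac{25}{11}y - \tfrac{69}{22} ≠ 0; add h_3 = -2y^{3} + \tfrac{19}{11}y^{2} + \tfrac{25}{22}x + \tfrac{25}{11}y - \tfrac{69}{22} to the basis.

The other S-polynomials (S(f_1,h_3), S(f_2,h_3)) all reduce to 0 modulo the current basis, so we have a Gröbner basis.
Inter-reduce: drop elements whose leading term is divisible by another's, tail-reduce, and make monic.
Reduced Gröbner basis: {y^{3} - \tfrac{19}{22}y^{2} - \tfrac{25}{44}x - \tfrac{25}{22}y + \tfrac{69}{44}, x^{2} - 2y^{2} - 3x + 2y + 2, xy + \tfrac{3}{22}x - \tfrac{25}{22}}.
Label its elements g_1 = y^{3} - \tfrac{19}{22}y^{2} - \tfrac{25}{44}x - \tfrac{25}{22}y + \tfrac{69}{44}, g_2 = x^{2} - 2y^{2} - 3x + 2y + 2, g_3 = xy + \tfrac{3}{22}x - \tfrac{25}{22}.

Reduce p = -8xy^{2} - \tfrac{12}{11}xy + 3x + \tfrac{100}{11}y - 3 modulo G:
  leading term xy^{2}: subtract (-8y)·g_3 from -8xy^{2} - \tfrac{12}{11}xy + 3x + \tfrac{100}{11}y - 3 → 3x - 3
  leading term x: no divisor's leading term divides it; move 3x to the remainder.
  leading term 1: no divisor's leading term divides it; move -3 to the remainder.
  normal form = 3x - 3.
The normal form is nonzero, so p ∉ I. Since p minus its normal form lies in I, I + (p) = I + (r) where r = 3x - 3; decide whether this ideal is the whole ring.
Run Buchberger on G together with r (pairs among the g_i already reduce to 0 since G is a Gröbner basis):
g_1 = y^{3} - \tfrac{19}{22}y^{2} - \tfrac{25}{44}x - \tfrac{25}{22}y + \tfrac{69}{44}, LT = y^{3}.
g_2 = x^{2} - 2y^{2} - 3x + 2y + 2, LT = x^{2}.
g_3 = xy + \tfrac{3}{22}x - \tfrac{25}{22}, LT = xy.
r = 3x - 3, LT = x.

S(g_2,r): lcm = x^{2}. S = -2y^{2} - 2x + 2y + 2.
  leading term y^{2}: no divisor's leading term divides it; move -2y^{2} to the remainder.
  leading term x: subtract (-\tfrac{2}{3})·r from -2x + 2y + 2 → 2y
  leading term y: no divisor's leading term divides it; move 2y to the remainder.
  remainder -2y^{2} + 2y ≠ 0; add m_5 = -2y^{2} + 2y to the basis.

S(g_3,r): lcm = xy. S = \tfrac{3}{22}x + y - \tfrac{25}{22}.
  leading term x: subtract (\tfrac{1}{22})·r from \tfrac{3}{22}x + y - \tfrac{25}{22} → y - 1
  leading term y: no divisor's leading term divides it; move y to the remainder.
  leading term 1: no divisor's leading term divides it; move -1 to the remainder.
  remainder y - 1 ≠ 0; add m_6 = y - 1 to the basis.

The other S-polynomials (S(g_1,g_2), S(g_1,g_3), S(g_1,r), S(g_2,g_3), S(g_1,m_5), S(g_2,m_5), S(g_3,m_5), S(r,m_5), S(g_1,m_6), S(g_2,m_6), S(g_3,m_6), S(r,m_6), S(m_5,m_6)) all reduce to 0 modulo the current basis, so we have a Gröbner basis.
Inter-reduce: drop elements whose leading term is divisible by another's, tail-reduce, and make monic.
Reduced Gröbner basis: {x - 1, y - 1}.
The reduced Gröbner basis of I + (p) is {x - 1, y - 1} ≠ {1}, a proper ideal, so the enlarged system stays consistent: p is independent of I, with normal form 3x - 3.

-8xy^{2} - \tfrac{12}{11}xy + 3x + \tfrac{100}{11}y - 3 is independent of I; its normal form modulo I is 3x - 3.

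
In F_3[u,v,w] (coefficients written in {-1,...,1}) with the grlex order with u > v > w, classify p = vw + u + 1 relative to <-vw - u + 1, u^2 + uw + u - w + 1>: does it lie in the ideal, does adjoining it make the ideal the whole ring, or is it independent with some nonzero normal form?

First compute the reduced Gröbner basis of I by Buchberger's algorithm.
f_1 = -vw - u + 1, LT = vw.
f_2 = u^2 + uw + u - w + 1, LT = u^2.

S(f_1,f_2): leading monomials are coprime, so the S-polynomial reduces to 0 (Buchberger's first criterion).
Every S-polynomial of the final basis reduces to 0, so we have a Gröbner basis.
Inter-reduce: drop elements whose leading term is divisible by another's, tail-reduce, and make monic.
Reduced Gröbner basis: {u^2 + uw + u - w + 1, vw + u - 1}.
Label its elements g_1 = u^2 + uw + u - w + 1, g_2 = vw + u - 1.

Reduce p = vw + u + 1 modulo G:
  leading term vw: subtract (1)·g_2 from vw + u + 1 → -1
  leading term 1: no divisor's leading term divides it; move -1 to the remainder.
  normal form = -1.
The normal form is nonzero, so p ∉ I. Since p minus its normal form lies in I, I + (p) = I + (r) where r = -1; decide whether this ideal is the whole ring.
Here r = -1 is a nonzero constant, hence a unit: 1 ∈ I + (p), the Gröbner basis of I + (p) is {1}, and the enlarged system has no common solution — adjoining p is inconsistent.

Ideal membership is decidable via reduction modulo a Gröbner basis.

Adjoining vw + u + 1 makes the ideal the whole ring: the system is inconsistent.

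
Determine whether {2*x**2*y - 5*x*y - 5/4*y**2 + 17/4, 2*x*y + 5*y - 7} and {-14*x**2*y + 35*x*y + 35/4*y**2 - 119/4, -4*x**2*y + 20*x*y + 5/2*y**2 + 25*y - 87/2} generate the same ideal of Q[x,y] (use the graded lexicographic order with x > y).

Two ideals are equal iff their reduced Gröbner bases coincide (the reduced basis is unique for a fixed ordering).
Buchberger on the first generating set:
f_1 = 2*x**2*y - 5*x*y - 5/4*y**2 + 17/4, LT = x**2*y.
f_2 = 2*x*y + 5*y - 7, LT = x*y.

S(f_1,f_2): lcm = x**2*y. S = -5*x*y - 5/8*y**2 + 7/2*x + 17/8.
  reduce S modulo (f_1, f_2):
  remainder -5/8*y**2 + 7/2*x + 25/2*y - 123/8 ≠ 0; add g_3 = -5/8*y**2 + 7/2*x + 25/2*y - 123/8 to the basis.

S(f_1,g_3): lcm = x**2*y**2. S = 28/5*x**3 + 20*x**2*y - 5/2*x*y**2 - 5/8*y**3 - 123/5*x**2 + 17/8*y.
  reduce S modulo (f_1, f_2, g_3):
  remainder 28/5*x**3 - 123/5*x**2 + 35*x + 35/2*y - 67/2 ≠ 0; add g_4 = 28/5*x**3 - 123/5*x**2 + 35*x + 35/2*y - 67/2 to the basis.

S(f_2,g_3): lcm = x*y**2. S = 28/5*x**2 + 20*x*y + 5/2*y**2 - 123/5*x - 7/2*y.
  reduce S modulo (f_1, f_2, g_3, g_4):
  remainder 28/5*x**2 - 53/5*x - 7/2*y + 17/2 ≠ 0; add g_5 = 28/5*x**2 - 53/5*x - 7/2*y + 17/2 to the basis.

The other S-polynomials (S(f_1,g_4), S(f_2,g_4), S(g_3,g_4), S(f_1,g_5), S(f_2,g_5), S(g_3,g_5), S(g_4,g_5)) all reduce to 0 modulo the current basis, so we have a Gröbner basis.
Inter-reduce: drop elements whose leading term is divisible by another's, tail-reduce, and make monic.
Reduced Gröbner basis: {x**2 - 53/28*x - 5/8*y + 85/56, x*y + 5/2*y - 7/2, y**2 - 28/5*x - 20*y + 123/5}.

Buchberger on the second generating set:
h_1 = -14*x**2*y + 35*x*y + 35/4*y**2 - 119/4, LT = x**2*y.
h_2 = -4*x**2*y + 20*x*y + 5/2*y**2 + 25*y - 87/2, LT = x**2*y.

S(h_1,h_2): lcm = x**2*y. S = 5/2*x*y + 25/4*y - 35/4.
  reduce S modulo (h_1, h_2):
  remainder 5/2*x*y + 25/4*y - 35/4 ≠ 0; add k_3 = 5/2*x*y + 25/4*y - 35/4 to the basis.

S(h_1,k_3): lcm = x**2*y. S = -5*x*y - 5/8*y**2 + 7/2*x + 17/8.
  reduce S modulo (h_1, h_2, k_3):
  remainder -5/8*y**2 + 7/2*x + 25/2*y - 123/8 ≠ 0; add k_4 = -5/8*y**2 + 7/2*x + 25/2*y - 123/8 to the basis.

S(h_1,k_4): lcm = x**2*y**2. S = 28/5*x**3 + 20*x**2*y - 5/2*x*y**2 - 5/8*y**3 - 123/5*x**2 + 17/8*y.
  reduce S modulo (h_1, h_2, k_3, k_4):
  remainder 28/5*x**3 - 123/5*x**2 + 35*x + 35/2*y - 67/2 ≠ 0; add k_5 = 28/5*x**3 - 123/5*x**2 + 35*x + 35/2*y - 67/2 to the basis.

S(k_3,k_4): lcm = x*y**2. S = 28/5*x**2 + 20*x*y + 5/2*y**2 - 123/5*x - 7/2*y.
  reduce S modulo (h_1, h_2, k_3, k_4, k_5):
  remainder 28/5*x**2 - 53/5*x - 7/2*y + 17/2 ≠ 0; add k_6 = 28/5*x**2 - 53/5*x - 7/2*y + 17/2 to the basis.

The other S-polynomials (S(h_2,k_3), S(h_2,k_4), S(h_1,k_5), S(h_2,k_5), S(k_3,k_5), S(k_4,k_5), S(h_1,k_6), S(h_2,k_6), S(k_3,k_6), S(k_4,k_6), S(k_5,k_6)) all reduce to 0 modulo the current basis, so we have a Gröbner basis.
Inter-reduce: drop elements whose leading term is divisible by another's, tail-reduce, and make monic.
Reduced Gröbner basis: {x**2 - 53/28*x - 5/8*y + 85/56, x*y + 5/2*y - 7/2, y**2 - 28/5*x - 20*y + 123/5}.

Same reduced basis, so the two generating sets span the same ideal.

Yes, the ideals are equal.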